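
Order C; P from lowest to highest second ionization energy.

IE_2 is the cost of taking one more electron from the +1 cation: C⁺ still has 3 valence electrons; P⁺ still has 4 valence electrons.
All are still removing valence electrons, so compare the +1 ions as you would atoms: IE_2 generally rises across a period (higher Z_eff) and falls down a group (larger shell), subject to the usual subshell exceptions.
Valence configurations: C⁺ [He]2s²2p¹, P⁺ [Ne]3s²3p².
Tabulated IE_2 (kJ/mol): C 2353, P 1907.
So the second ionization energies run P < C.

P < C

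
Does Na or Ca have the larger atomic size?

Ca

Na is in period 3, group 1; Ca is in period 4, group 2.
Atomic radius shrinks across a period as nuclear charge pulls the same shell inward, and grows down a group as new shells are added.
These sit on a diagonal, where the across-period and down-group effects partly cancel.
Ca > Na: period and group pull opposite ways; the down-group shift dominates (171 vs 155 pm).
Approximate values (pm): Na 155, Ca 171.
So Ca has the larger atomic size (Ca > Na).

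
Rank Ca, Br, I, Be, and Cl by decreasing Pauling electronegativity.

Cl > Br > I > Be > Ca

Be is in period 2, group 2; Cl is in period 3, group 17; Ca is in period 4, group 2; Br is in period 4, group 17; I is in period 5, group 17.
EN rises left→right (higher Z_eff, smaller atoms) and falls top→bottom (larger, more shielded atoms).
Neither a single period nor a single group — weigh both effects.
Be > Ca: Be sits above Ca in group 2, so the down-group effect alone puts Be higher.
I > Be: the two effects oppose for this pair; the across-period effect wins (2.66 vs 1.57).
Br > I: Br sits above I in group 17, so the down-group effect alone puts Br higher.
Cl > Br: Cl sits above Br in group 17, so the down-group effect alone puts Cl higher.
For reference (Pauling): Be 1.57, Cl 3.16, Ca 1.00, Br 2.96, I 2.66.
So from highest to lowest: Cl > Br > I > Be > Ca.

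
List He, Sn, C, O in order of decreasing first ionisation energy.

He is in period 1, group 18; C is in period 2, group 14; O is in period 2, group 16; Sn is in period 5, group 14.
Across a period the outer electron is held more tightly (higher IE₁); down a group it sits in a higher shell, more shielded, and comes off more easily.
Here both period and group differ, so the two effects have to be weighed against each other.
C > Sn: they share group 14; the group trend gives C the larger value.
O > C: O lies to the right of C in period 2, so the across-period effect alone puts O higher.
He > O: both effects reinforce here, so He is clearly the higher of the two.
For reference (kJ/mol): He 2372, C 1086, O 1314, Sn 709.
So from highest to lowest: He > O > C > Sn.

He > O > C > Sn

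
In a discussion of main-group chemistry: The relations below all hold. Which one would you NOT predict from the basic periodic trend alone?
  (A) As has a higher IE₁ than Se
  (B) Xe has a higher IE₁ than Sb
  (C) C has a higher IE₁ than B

(A)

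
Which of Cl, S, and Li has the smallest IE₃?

After 2 electrons have been removed, what remains? Cl²⁺ still has 5 valence electrons; S²⁺ still has 4 valence electrons; Li²⁺ is already 1 electron into the core.
Core electrons are held far more tightly than valence electrons, so Li tops the IE_3 order.
Valence configurations: Cl²⁺ [Ne]3s²3p³, S²⁺ [Ne]3s²3p².
Approximate IE_3 values (kJ/mol): Cl 3822, S 3357, Li 11815.
Putting it together, IE_3: S < Cl < Li.

S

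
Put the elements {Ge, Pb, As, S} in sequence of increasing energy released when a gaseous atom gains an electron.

Electron affinity generally becomes more exothermic across a period toward the halogens and less exothermic down a group.
Neither a single period nor a single group — weigh both effects.
As > Pb: both effects reinforce here, so As is clearly the higher of the two.
Ge > As: this pair runs against the simple trend — see the exception note.
S > Ge: both effects reinforce here, so S is clearly the higher of the two.
Note the exception: Ge has a higher electron affinity than As, contrary to the simple trend — adding an electron to As's half-filled 4p³ is unfavourable, so Ge (4p²) has the more exothermic EA.
Approximate values (kJ/mol): S 200, Ge 119, As 78, Pb 35.
So from lowest to highest: Pb < As < Ge < S.

Pb < As < Ge < S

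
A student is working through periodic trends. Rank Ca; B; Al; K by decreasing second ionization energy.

Consider each +1 ion: Ca⁺ still has 1 valence electron; B⁺ still has 2 valence electrons; Al⁺ still has 2 valence electrons; K⁺ is the bare [Ar] core.
Pulling an electron out of a noble-gas core costs far more than removing a remaining valence electron, so K sits at the high end of IE_2.
Valence configurations: Ca⁺ [Ar]4s¹, B⁺ [He]2s², Al⁺ [Ne]3s².
Approximate IE_2 values (kJ/mol): Ca 1145, B 2427, Al 1817, K 3052.
Overall IE_2 order: Ca < Al < B < K.

K > B > Al > Ca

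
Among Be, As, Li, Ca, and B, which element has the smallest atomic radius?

Li is in period 2, group 1; Be is in period 2, group 2; B is in period 2, group 13; Ca is in period 4, group 2; As is in period 4, group 15.
Moving right in a period, electrons are added to the same shell under a stronger nuclear pull, so atoms get smaller; moving down, a new shell is opened and atoms get larger.
Here both period and group differ, so the two effects have to be weighed against each other.
Be > B: both are in period 2; the period trend gives Be the larger value.
As > Be: the two effects oppose for this pair; the down-group effect wins (121 vs 102 pm).
Li > As: the two effects oppose for this pair; the across-period effect wins (133 vs 121 pm).
Ca > Li: period and group pull opposite ways; the down-group shift dominates (171 vs 133 pm).
Tabulated atomic radius (pm): Li 133, Be 102, B 85, Ca 171, As 121.
The smallest atomic radius among these belongs to B.

B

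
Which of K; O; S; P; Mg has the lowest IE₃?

Consider each +2 ion: K²⁺ is already 1 electron into the core; O²⁺ still has 4 valence electrons; S²⁺ still has 4 valence electrons; P²⁺ still has 3 valence electrons; Mg²⁺ is the bare [Ne] core.
Usually core removal costs more than valence removal, but here the competition is close: a tightly held n=2 valence electron can cost more to remove than an n=3 core electron, so the actual values have to decide it.
Valence configurations: O²⁺ [He]2s²2p², S²⁺ [Ne]3s²3p², P²⁺ [Ne]3s²3p¹.
Approximate IE_3 values (kJ/mol): K 4420, O 5300, S 3357, P 2914, Mg 7733.
Putting it together, IE_3: P < S < K < O < Mg.

P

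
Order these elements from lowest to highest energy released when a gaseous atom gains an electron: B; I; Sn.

B is in period 2, group 13; Sn is in period 5, group 14; I is in period 5, group 17.
Adding an electron releases more energy for atoms nearer the top right (short of the noble gases).
Neither a single period nor a single group — weigh both effects.
Sn > B: the two effects oppose for this pair; the across-period effect wins (107 vs 27 kJ/mol).
I > Sn: both are in period 5; the period trend gives I the larger value.
Approximate values (kJ/mol): B 27, Sn 107, I 295.
So from lowest to highest: B < Sn < I.

B < Sn < I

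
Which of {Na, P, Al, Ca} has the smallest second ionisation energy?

Ca

Consider each +1 ion: Na⁺ is the bare [Ne] core; P⁺ still has 4 valence electrons; Al⁺ still has 2 valence electrons; Ca⁺ still has 1 valence electron.
Pulling an electron out of a noble-gas core costs far more than removing a remaining valence electron, so Na sits at the high end of IE_2.
Valence configurations: P⁺ [Ne]3s²3p², Al⁺ [Ne]3s², Ca⁺ [Ar]4s¹.
Tabulated IE_2 (kJ/mol): Na 4562, P 1907, Al 1817, Ca 1145.
Hence IE_2: Ca < Al < P < Na.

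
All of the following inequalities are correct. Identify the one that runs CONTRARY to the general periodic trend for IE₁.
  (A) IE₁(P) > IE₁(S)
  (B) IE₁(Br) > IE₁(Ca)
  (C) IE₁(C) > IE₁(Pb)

(A)

The general trend: IE₁ increases across a period and decreases down a group.
(A) P (period 3, group 15) vs S (period 3, group 16): the stated order contradicts the simple trend.
(B) Br (period 4, group 17) vs Ca (period 4, group 2): the stated order agrees with the simple trend.
(C) C (period 2, group 14) vs Pb (period 6, group 14): the stated order agrees with the simple trend.
The exception is (A): S (3p⁴) ionizes more easily than half-filled P (3p³) because the paired 3p electron in S is pushed out by e⁻–e⁻ repulsion.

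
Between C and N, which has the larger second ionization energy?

IE_2 is the cost of taking one more electron from the +1 cation: C⁺ still has 3 valence electrons; N⁺ still has 4 valence electrons.
All are still removing valence electrons, so compare the +1 ions as you would atoms: IE_2 generally rises across a period (higher Z_eff) and falls down a group (larger shell), subject to the usual subshell exceptions.
Valence configurations: C⁺ [He]2s²2p¹, N⁺ [He]2s²2p².
The numbers (kJ/mol): C 2353, N 2856.
Hence IE_2: C < N.

N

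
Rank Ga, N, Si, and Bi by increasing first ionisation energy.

N is in period 2, group 15; Si is in period 3, group 14; Ga is in period 4, group 13; Bi is in period 6, group 15.
Across a period the outer electron is held more tightly (higher IE₁); down a group it sits in a higher shell, more shielded, and comes off more easily.
These span different periods and groups, so the two trends combine.
Bi > Ga: the two effects oppose for this pair; the across-period effect wins (703 vs 579 kJ/mol).
Si > Bi: period and group pull opposite ways; the down-group shift dominates (786 vs 703 kJ/mol).
N > Si: relative to Si, both the across-period and down-group shifts push N's first ionization energy up.
Approximate values (kJ/mol): N 1402, Si 786, Ga 579, Bi 703.
So from lowest to highest: Ga < Bi < Si < N.

Ga, Bi, Si, N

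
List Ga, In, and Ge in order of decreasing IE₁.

Ge > Ga > In

Ga is in period 4, group 13; Ge is in period 4, group 14; In is in period 5, group 13.
Removing the outermost electron gets harder across a period and easier down a group.
Here both period and group differ, so the two effects have to be weighed against each other.
Ga > In: they share group 13; the group trend gives Ga the larger value.
Ge > Ga: both are in period 4; the period trend gives Ge the larger value.
Approximate values (kJ/mol): Ga 579, Ge 762, In 558.
So from highest to lowest: Ge > Ga > In.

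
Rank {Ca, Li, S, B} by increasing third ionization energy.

S, B, Ca, Li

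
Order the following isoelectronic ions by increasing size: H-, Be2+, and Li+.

Be2+, Li+, H-

All of these have 2 electrons, so size is governed by nuclear charge alone: the more protons, the stronger the pull on the same electron cloud, and the smaller the ion.
Nuclear charges: Be2+ (Z=4), Li+ (Z=3), H- (Z=1).
Smallest to largest: Be2+ < Li+ < H-.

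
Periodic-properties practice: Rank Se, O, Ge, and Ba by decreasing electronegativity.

O > Se > Ge > Ba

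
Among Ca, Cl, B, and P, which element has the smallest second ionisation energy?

IE_2 is the cost of taking one more electron from the +1 cation: Ca⁺ still has 1 valence electron; Cl⁺ still has 6 valence electrons; B⁺ still has 2 valence electrons; P⁺ still has 4 valence electrons.
All are still removing valence electrons, so compare the +1 ions as you would atoms: IE_2 generally rises across a period (higher Z_eff) and falls down a group (larger shell), subject to the usual subshell exceptions.
Valence configurations: Ca⁺ [Ar]4s¹, Cl⁺ [Ne]3s²3p⁴, B⁺ [He]2s², P⁺ [Ne]3s²3p².
The numbers (kJ/mol): Ca 1145, Cl 2298, B 2427, P 1907.
Hence IE_2: Ca < P < Cl < B.

Ca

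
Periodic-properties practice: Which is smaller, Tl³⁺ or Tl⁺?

Both ions have Z = 81 protons, but Tl³⁺ has lost more electrons, so its remaining electrons feel a larger effective nuclear charge per electron and are pulled in more tightly.
Higher positive charge → smaller ion, so Tl⁺ > Tl³⁺.

Tl³⁺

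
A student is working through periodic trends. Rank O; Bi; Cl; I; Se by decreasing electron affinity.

Cl, I, Se, O, Bi

O is in period 2, group 16; Cl is in period 3, group 17; Se is in period 4, group 16; I is in period 5, group 17; Bi is in period 6, group 15.
Electron affinity generally becomes more exothermic across a period toward the halogens and less exothermic down a group.
Here both period and group differ, so the two effects have to be weighed against each other.
O > Bi: relative to Bi, both the across-period and down-group shifts push O's electron affinity up.
Se > O: this pair runs against the simple trend — see the exception note.
I > Se: the two effects oppose for this pair; the across-period effect wins (295 vs 195 kJ/mol).
Cl > I: Cl sits above I in group 17, so the down-group effect alone puts Cl higher.
Note the exception: Se has a higher electron affinity than O, contrary to the simple trend — O's compact 2p subshell gives strong electron–electron repulsion on the added electron.
For reference (kJ/mol): O 141, Cl 349, Se 195, I 295, Bi 91.
So from highest to lowest: Cl > I > Se > O > Bi.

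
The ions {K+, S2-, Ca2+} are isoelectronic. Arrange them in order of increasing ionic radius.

Ca2+, K+, S2-

All of these have 18 electrons, so size is governed by nuclear charge alone: the more protons, the stronger the pull on the same electron cloud, and the smaller the ion.
Nuclear charges: Ca2+ (Z=20), K+ (Z=19), S2- (Z=16).
Smallest to largest: Ca2+ < K+ < S2-.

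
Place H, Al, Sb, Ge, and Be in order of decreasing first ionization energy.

H, Be, Sb, Ge, Al

H is in period 1, group 1; Be is in period 2, group 2; Al is in period 3, group 13; Ge is in period 4, group 14; Sb is in period 5, group 15.
IE₁ increases left→right with effective nuclear charge and decreases top→bottom as the valence shell moves farther out.
These sit on a diagonal, where the across-period and down-group effects partly cancel.
Ge > Al: period and group pull opposite ways; the across-period shift dominates (762 vs 578 kJ/mol).
Sb > Ge: period and group pull opposite ways; the across-period shift dominates (831 vs 762 kJ/mol).
Be > Sb: period and group pull opposite ways; the down-group shift dominates (900 vs 831 kJ/mol).
H > Be: period and group pull opposite ways; the down-group shift dominates (1312 vs 900 kJ/mol).
For reference (kJ/mol): H 1312, Be 900, Al 578, Ge 762, Sb 831.
So from highest to lowest: H > Be > Sb > Ge > Al.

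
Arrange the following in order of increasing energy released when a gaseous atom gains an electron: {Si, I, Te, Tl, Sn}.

Adding an electron releases more energy for atoms nearer the top right (short of the noble gases).
These span different periods and groups, so the two trends combine.
Sn > Tl: both effects reinforce here, so Sn is clearly the higher of the two.
Si > Sn: they share group 14; the group trend gives Si the larger value.
Te > Si: the two effects oppose for this pair; the across-period effect wins (190 vs 134 kJ/mol).
I > Te: I lies to the right of Te in period 5, so the across-period effect alone puts I higher.
For reference (kJ/mol): Si 134, Sn 107, Te 190, I 295, Tl 19.
So from lowest to highest: Tl < Sn < Si < Te < I.

Tl < Sn < Si < Te < I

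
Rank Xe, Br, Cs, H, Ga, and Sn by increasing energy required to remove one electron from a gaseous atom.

Cs, Ga, Sn, Br, Xe, H

H is in period 1, group 1; Ga is in period 4, group 13; Br is in period 4, group 17; Sn is in period 5, group 14; Xe is in period 5, group 18; Cs is in period 6, group 1.
Removing the outermost electron gets harder across a period and easier down a group.
Neither a single period nor a single group — weigh both effects.
Ga > Cs: both effects reinforce here, so Ga is clearly the higher of the two.
Sn > Ga: the two effects oppose for this pair; the across-period effect wins (709 vs 579 kJ/mol).
Br > Sn: relative to Sn, both the across-period and down-group shifts push Br's first ionization energy up.
Xe > Br: period and group pull opposite ways; the across-period shift dominates (1170 vs 1140 kJ/mol).
H > Xe: period and group pull opposite ways; the down-group shift dominates (1312 vs 1170 kJ/mol).
For reference (kJ/mol): H 1312, Ga 579, Br 1140, Sn 709, Xe 1170, Cs 376.
So from lowest to highest: Cs < Ga < Sn < Br < Xe < H.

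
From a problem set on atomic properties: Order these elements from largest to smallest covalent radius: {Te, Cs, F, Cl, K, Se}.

F is in period 2, group 17; Cl is in period 3, group 17; K is in period 4, group 1; Se is in period 4, group 16; Te is in period 5, group 16; Cs is in period 6, group 1.
Atomic radius shrinks across a period as nuclear charge pulls the same shell inward, and grows down a group as new shells are added.
Here both period and group differ, so the two effects have to be weighed against each other.
Cl > F: Cl sits below F in group 17, so the down-group effect alone puts Cl larger.
Se > Cl: relative to Cl, both the across-period and down-group shifts push Se's atomic radius up.
Te > Se: they share group 16; the group trend gives Te the larger value.
K > Te: period and group pull opposite ways; the across-period shift dominates (196 vs 136 pm).
Cs > K: Cs sits below K in group 1, so the down-group effect alone puts Cs larger.
For reference (pm): F 64, Cl 99, K 196, Se 116, Te 136, Cs 232.
So from largest to smallest: Cs > K > Te > Se > Cl > F.

Cs, K, Te, Se, Cl, F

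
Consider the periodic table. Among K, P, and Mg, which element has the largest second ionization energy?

K

Consider each +1 ion: K⁺ is the bare [Ar] core; P⁺ still has 4 valence electrons; Mg⁺ still has 1 valence electron.
Breaking into a closed-shell core is much more expensive than removing a leftover valence electron — K has the largest IE_2 here.
Valence configurations: P⁺ [Ne]3s²3p², Mg⁺ [Ne]3s¹.
Approximate IE_2 values (kJ/mol): K 3052, P 1907, Mg 1451.
Overall IE_2 order: Mg < P < K.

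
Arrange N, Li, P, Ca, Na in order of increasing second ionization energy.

Ca < P < N < Na < Li

The second ionization energy removes an electron from the +1 ion. For each element: N⁺ still has 4 valence electrons; Li⁺ is the bare [He] core; P⁺ still has 4 valence electrons; Ca⁺ still has 1 valence electron; Na⁺ is the bare [Ne] core.
Core electrons are held far more tightly than valence electrons, so Na and Li top the IE_2 order.
Valence configurations: N⁺ [He]2s²2p², P⁺ [Ne]3s²3p², Ca⁺ [Ar]4s¹.
Approximate IE_2 values (kJ/mol): N 2856, Li 7298, P 1907, Ca 1145, Na 4562.
Hence IE_2: Ca < P < N < Na < Li.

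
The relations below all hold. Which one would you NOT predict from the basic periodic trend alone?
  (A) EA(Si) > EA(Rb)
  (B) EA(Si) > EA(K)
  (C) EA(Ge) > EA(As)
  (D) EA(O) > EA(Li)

(C)

The general trend: electron affinity increases across a period and decreases down a group.
(A) Si (period 3, group 14) vs Rb (period 5, group 1): the stated order agrees with the simple trend.
(B) Si (period 3, group 14) vs K (period 4, group 1): the stated order agrees with the simple trend.
(C) Ge (period 4, group 14) vs As (period 4, group 15): the stated order contradicts the simple trend.
(D) O (period 2, group 16) vs Li (period 2, group 1): the stated order agrees with the simple trend.
The exception is (C): adding an electron to As's half-filled 4p³ is unfavourable, so Ge (4p²) has the more exothermic EA.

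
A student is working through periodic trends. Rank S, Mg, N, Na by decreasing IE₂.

Na, N, S, Mg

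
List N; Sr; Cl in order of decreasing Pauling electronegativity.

Smaller atoms with higher effective nuclear charge are more electronegative.
These span different periods and groups, so the two trends combine.
N > Sr: both effects reinforce here, so N is clearly the higher of the two.
Cl > N: period and group pull opposite ways; the across-period shift dominates (3.16 vs 3.04).
Approximate values (Pauling): N 3.04, Cl 3.16, Sr 0.95.
So from highest to lowest: Cl > N > Sr.

Cl > N > Sr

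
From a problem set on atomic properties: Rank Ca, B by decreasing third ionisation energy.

Ca, B

After 2 electrons have been removed, what remains? Ca²⁺ is the bare [Ar] core; B²⁺ still has 1 valence electron.
Core electrons are held far more tightly than valence electrons, so Ca tops the IE_3 order.
The numbers (kJ/mol): Ca 4912, B 3660.
So the third ionization energies run B < Ca.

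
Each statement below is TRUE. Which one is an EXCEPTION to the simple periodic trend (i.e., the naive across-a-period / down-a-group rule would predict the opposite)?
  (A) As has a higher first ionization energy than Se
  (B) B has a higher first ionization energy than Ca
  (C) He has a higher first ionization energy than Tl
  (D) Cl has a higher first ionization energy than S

The general trend: first ionization energy increases across a period and decreases down a group.
(A) As (period 4, group 15) vs Se (period 4, group 16): the stated order contradicts the simple trend.
(B) B (period 2, group 13) vs Ca (period 4, group 2): the stated order agrees with the simple trend.
(C) He (period 1, group 18) vs Tl (period 6, group 13): the stated order agrees with the simple trend.
(D) Cl (period 3, group 17) vs S (period 3, group 16): the stated order agrees with the simple trend.
The exception is (A): Se (4p⁴) ionizes more easily than half-filled As (4p³).

(A)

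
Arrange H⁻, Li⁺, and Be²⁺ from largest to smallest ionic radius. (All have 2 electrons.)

H⁻, Li⁺, Be²⁺

All of these have 2 electrons, so size is governed by nuclear charge alone: the more protons, the stronger the pull on the same electron cloud, and the smaller the ion.
Nuclear charges: Be²⁺ (Z=4), Li⁺ (Z=3), H⁻ (Z=1).
Largest to smallest: H⁻ > Li⁺ > Be²⁺.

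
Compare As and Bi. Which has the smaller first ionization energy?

As is in period 4, group 15; Bi is in period 6, group 15.
Removing the outermost electron gets harder across a period and easier down a group.
All are in group 15, so first ionization energy increases up the group.
So Bi has the smaller first ionization energy (Bi < As).

Bi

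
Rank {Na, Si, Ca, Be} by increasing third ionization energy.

Si < Ca < Na < Be

The third ionization energy removes an electron from the +2 ion. For each element: Na²⁺ is already 1 electron into the core; Si²⁺ still has 2 valence electrons; Ca²⁺ is the bare [Ar] core; Be²⁺ is the bare [He] core.
Core electrons are held far more tightly than valence electrons, so Ca, Na and Be top the IE_3 order.
The numbers (kJ/mol): Na 6910, Si 3232, Ca 4912, Be 14849.
Putting it together, IE_3: Si < Ca < Na < Be.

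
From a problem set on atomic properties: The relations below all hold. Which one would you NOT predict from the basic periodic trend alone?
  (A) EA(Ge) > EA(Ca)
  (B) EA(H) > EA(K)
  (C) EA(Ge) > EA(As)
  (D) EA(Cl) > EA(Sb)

(C)

The general trend: electron affinity increases across a period and decreases down a group.
(A) Ge (period 4, group 14) vs Ca (period 4, group 2): the stated order agrees with the simple trend.
(B) H (period 1, group 1) vs K (period 4, group 1): the stated order agrees with the simple trend.
(C) Ge (period 4, group 14) vs As (period 4, group 15): the stated order contradicts the simple trend.
(D) Cl (period 3, group 17) vs Sb (period 5, group 15): the stated order agrees with the simple trend.
The exception is (C): adding an electron to As's half-filled 4p³ is unfavourable, so Ge (4p²) has the more exothermic EA.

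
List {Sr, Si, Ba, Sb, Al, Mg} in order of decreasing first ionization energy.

Mg is in period 3, group 2; Al is in period 3, group 13; Si is in period 3, group 14; Sr is in period 5, group 2; Sb is in period 5, group 15; Ba is in period 6, group 2.
First ionization energy rises across a period (greater Z_eff holds electrons more tightly) and falls down a group (valence electrons are farther from the nucleus).
These span different periods and groups, so the two trends combine.
Sr > Ba: they share group 2; the group trend gives Sr the larger value.
Al > Sr: both effects reinforce here, so Al is clearly the higher of the two.
Mg > Al: this pair runs against the simple trend — see the exception note.
Si > Mg: Si lies to the right of Mg in period 3, so the across-period effect alone puts Si higher.
Sb > Si: period and group pull opposite ways; the across-period shift dominates (831 vs 786 kJ/mol).
Note the exception: Mg has a higher first ionization energy than Al, contrary to the simple trend — Al's single 3p electron is easier to remove than one from Mg's filled 3s².
Approximate values (kJ/mol): Mg 738, Al 578, Si 786, Sr 550, Sb 831, Ba 503.
So from highest to lowest: Sb > Si > Mg > Al > Sr > Ba.

Sb > Si > Mg > Al > Sr > Ba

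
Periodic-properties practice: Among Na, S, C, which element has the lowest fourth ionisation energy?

The fourth ionization energy removes an electron from the +3 ion. For each element: Na³⁺ is already 2 electrons into the core; S³⁺ still has 3 valence electrons; C³⁺ still has 1 valence electron.
Pulling an electron out of a noble-gas core costs far more than removing a remaining valence electron, so Na sits at the high end of IE_4.
Valence configurations: S³⁺ [Ne]3s²3p¹, C³⁺ [He]2s¹.
The numbers (kJ/mol): Na 9543, S 4556, C 6223.
Putting it together, IE_4: S < C < Na.

S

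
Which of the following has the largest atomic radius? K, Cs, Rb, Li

Cs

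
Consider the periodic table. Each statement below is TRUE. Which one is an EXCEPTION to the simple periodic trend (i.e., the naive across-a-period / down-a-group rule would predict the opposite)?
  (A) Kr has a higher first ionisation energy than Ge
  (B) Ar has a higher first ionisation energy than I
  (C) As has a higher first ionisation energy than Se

The general trend: first ionisation energy increases across a period and decreases down a group.
(A) Kr (period 4, group 18) vs Ge (period 4, group 14): the stated order agrees with the simple trend.
(B) Ar (period 3, group 18) vs I (period 5, group 17): the stated order agrees with the simple trend.
(C) As (period 4, group 15) vs Se (period 4, group 16): the stated order contradicts the simple trend.
The exception is (C): Se (4p⁴) ionizes more easily than half-filled As (4p³).

(C)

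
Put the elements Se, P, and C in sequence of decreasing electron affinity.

C is in period 2, group 14; P is in period 3, group 15; Se is in period 4, group 16.
EA tends to increase across a period and decrease down a group, though the pattern is less regular than for IE or radius.
A diagonal step moves right (one effect) and down (the opposite effect) at once.
C > P: the two effects oppose for this pair; the down-group effect wins (122 vs 72 kJ/mol).
Se > C: the two effects oppose for this pair; the across-period effect wins (195 vs 122 kJ/mol).
For reference (kJ/mol): C 122, P 72, Se 195.
So from highest to lowest: Se > C > P.

Se, C, P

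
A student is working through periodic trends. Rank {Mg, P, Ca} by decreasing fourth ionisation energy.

Mg > Ca > P

Consider each +3 ion: Mg³⁺ is already 1 electron into the core; P³⁺ still has 2 valence electrons; Ca³⁺ is already 1 electron into the core.
Core electrons are held far more tightly than valence electrons, so Ca and Mg top the IE_4 order.
The numbers (kJ/mol): Mg 10543, P 4964, Ca 6491.
Overall IE_4 order: P < Ca < Mg.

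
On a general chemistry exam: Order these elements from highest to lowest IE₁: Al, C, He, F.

Across a period the outer electron is held more tightly (higher IE₁); down a group it sits in a higher shell, more shielded, and comes off more easily.
These span different periods and groups, so the two trends combine.
C > Al: relative to Al, both the across-period and down-group shifts push C's first ionization energy up.
F > C: both are in period 2; the period trend gives F the larger value.
He > F: both effects reinforce here, so He is clearly the higher of the two.
Tabulated first ionization energy (kJ/mol): He 2372, C 1086, F 1681, Al 578.
So from highest to lowest: He > F > C > Al.

He > F > C > Al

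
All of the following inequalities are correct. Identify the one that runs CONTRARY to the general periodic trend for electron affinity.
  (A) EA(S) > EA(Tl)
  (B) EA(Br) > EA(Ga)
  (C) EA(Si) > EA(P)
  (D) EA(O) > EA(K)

(C)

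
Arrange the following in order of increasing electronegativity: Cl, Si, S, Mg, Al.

Mg < Al < Si < S < Cl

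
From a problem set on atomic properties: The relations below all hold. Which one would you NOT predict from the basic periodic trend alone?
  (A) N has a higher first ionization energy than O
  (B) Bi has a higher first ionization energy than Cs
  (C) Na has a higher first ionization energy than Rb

(A)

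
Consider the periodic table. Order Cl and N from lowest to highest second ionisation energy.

The second ionization energy removes an electron from the +1 ion. For each element: Cl⁺ still has 6 valence electrons; N⁺ still has 4 valence electrons.
All are still removing valence electrons, so compare the +1 ions as you would atoms: IE_2 generally rises across a period (higher Z_eff) and falls down a group (larger shell), subject to the usual subshell exceptions.
Valence configurations: Cl⁺ [Ne]3s²3p⁴, N⁺ [He]2s²2p².
Tabulated IE_2 (kJ/mol): Cl 2298, N 2856.
So the second ionization energies run Cl < N.

Cl, N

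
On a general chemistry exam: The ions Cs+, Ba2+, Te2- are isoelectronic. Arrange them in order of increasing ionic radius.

Ba2+ < Cs+ < Te2-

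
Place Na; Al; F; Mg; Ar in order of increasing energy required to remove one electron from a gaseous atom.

F is in period 2, group 17; Na is in period 3, group 1; Mg is in period 3, group 2; Al is in period 3, group 13; Ar is in period 3, group 18.
IE₁ increases left→right with effective nuclear charge and decreases top→bottom as the valence shell moves farther out.
Here both period and group differ, so the two effects have to be weighed against each other.
Al > Na: Al lies to the right of Na in period 3, so the across-period effect alone puts Al higher.
Mg > Al: this pair runs against the simple trend — see the exception note.
Ar > Mg: both are in period 3; the period trend gives Ar the larger value.
F > Ar: period and group pull opposite ways; the down-group shift dominates (1681 vs 1521 kJ/mol).
Note the exception: Mg has a higher first ionization energy than Al, contrary to the simple trend — Al's single 3p electron is easier to remove than one from Mg's filled 3s².
For reference (kJ/mol): F 1681, Na 496, Mg 738, Al 578, Ar 1521.
So from lowest to highest: Na < Al < Mg < Ar < F.

Na, Al, Mg, Ar, F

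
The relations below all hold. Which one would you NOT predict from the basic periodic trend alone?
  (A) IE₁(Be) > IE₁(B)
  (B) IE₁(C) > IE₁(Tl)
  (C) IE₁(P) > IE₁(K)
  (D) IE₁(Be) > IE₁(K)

The general trend: first ionisation energy increases across a period and decreases down a group.
(A) Be (period 2, group 2) vs B (period 2, group 13): the stated order contradicts the simple trend.
(B) C (period 2, group 14) vs Tl (period 6, group 13): the stated order agrees with the simple trend.
(C) P (period 3, group 15) vs K (period 4, group 1): the stated order agrees with the simple trend.
(D) Be (period 2, group 2) vs K (period 4, group 1): the stated order agrees with the simple trend.
The exception is (A): removing B's lone 2p electron is easier than breaking Be's filled 2s².

(A)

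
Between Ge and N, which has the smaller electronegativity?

Ge

N is in period 2, group 15; Ge is in period 4, group 14.
Electronegativity increases across a period and decreases down a group, tracking effective nuclear charge and atomic size.
These span different periods and groups, so the two trends combine.
N > Ge: both effects reinforce here, so N is clearly the higher of the two.
Tabulated electronegativity (Pauling): N 3.04, Ge 2.01.
So Ge has the smaller electronegativity (Ge < N).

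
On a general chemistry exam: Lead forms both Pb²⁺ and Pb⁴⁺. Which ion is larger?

Pb²⁺

Both ions have Z = 82 protons, but Pb⁴⁺ has lost more electrons, so its remaining electrons feel a larger effective nuclear charge per electron and are pulled in more tightly.
Higher positive charge → smaller ion, so Pb²⁺ > Pb⁴⁺.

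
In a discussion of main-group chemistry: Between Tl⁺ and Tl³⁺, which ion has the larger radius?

Tl⁺

Both ions have Z = 81 protons, but Tl³⁺ has lost more electrons, so its remaining electrons feel a larger effective nuclear charge per electron and are pulled in more tightly.
Higher positive charge → smaller ion, so Tl⁺ > Tl³⁺.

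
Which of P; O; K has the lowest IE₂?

IE_2 is the cost of taking one more electron from the +1 cation: P⁺ still has 4 valence electrons; O⁺ still has 5 valence electrons; K⁺ is the bare [Ar] core.
Usually core removal costs more than valence removal, but here the competition is close: a tightly held n=2 valence electron can cost more to remove than an n=3 core electron, so the actual values have to decide it.
Valence configurations: P⁺ [Ne]3s²3p², O⁺ [He]2s²2p³.
Approximate IE_2 values (kJ/mol): P 1907, O 3388, K 3052.
So the second ionization energies run P < K < O.

P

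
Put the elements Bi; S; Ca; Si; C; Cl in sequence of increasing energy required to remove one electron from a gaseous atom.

C is in period 2, group 14; Si is in period 3, group 14; S is in period 3, group 16; Cl is in period 3, group 17; Ca is in period 4, group 2; Bi is in period 6, group 15.
IE₁ increases left→right with effective nuclear charge and decreases top→bottom as the valence shell moves farther out.
Neither a single period nor a single group — weigh both effects.
Bi > Ca: the two effects oppose for this pair; the across-period effect wins (703 vs 590 kJ/mol).
Si > Bi: period and group pull opposite ways; the down-group shift dominates (786 vs 703 kJ/mol).
S > Si: both are in period 3; the period trend gives S the larger value.
C > S: period and group pull opposite ways; the down-group shift dominates (1086 vs 1000 kJ/mol).
Cl > C: period and group pull opposite ways; the across-period shift dominates (1251 vs 1086 kJ/mol).
Tabulated first ionization energy (kJ/mol): C 1086, Si 786, S 1000, Cl 1251, Ca 590, Bi 703.
So from lowest to highest: Ca < Bi < Si < S < C < Cl.

Ca < Bi < Si < S < C < Cl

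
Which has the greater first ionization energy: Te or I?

I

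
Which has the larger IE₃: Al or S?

The third ionization energy removes an electron from the +2 ion. For each element: Al²⁺ still has 1 valence electron; S²⁺ still has 4 valence electrons.
All are still removing valence electrons, so compare the +2 ions as you would atoms: IE_3 generally rises across a period (higher Z_eff) and falls down a group (larger shell), subject to the usual subshell exceptions.
Valence configurations: Al²⁺ [Ne]3s¹, S²⁺ [Ne]3s²3p².
Approximate IE_3 values (kJ/mol): Al 2745, S 3357.
Putting it together, IE_3: Al < S.

S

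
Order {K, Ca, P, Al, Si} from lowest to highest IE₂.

Consider each +1 ion: K⁺ is the bare [Ar] core; Ca⁺ still has 1 valence electron; P⁺ still has 4 valence electrons; Al⁺ still has 2 valence electrons; Si⁺ still has 3 valence electrons.
Pulling an electron out of a noble-gas core costs far more than removing a remaining valence electron, so K sits at the high end of IE_2.
Valence configurations: Ca⁺ [Ar]4s¹, P⁺ [Ne]3s²3p², Al⁺ [Ne]3s², Si⁺ [Ne]3s²3p¹.
Si⁺ loses a lone 3p electron whereas Al⁺ must break into a filled 3s² pair, so IE_2(Al) > IE_2(Si) even though Si has the higher nuclear charge.
The numbers (kJ/mol): K 3052, Ca 1145, P 1907, Al 1817, Si 1577.
Overall IE_2 order: Ca < Si < Al < P < K.

Ca < Si < Al < P < K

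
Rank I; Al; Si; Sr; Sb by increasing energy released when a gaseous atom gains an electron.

Al is in period 3, group 13; Si is in period 3, group 14; Sr is in period 5, group 2; Sb is in period 5, group 15; I is in period 5, group 17.
Electron affinity generally becomes more exothermic across a period toward the halogens and less exothermic down a group.
Neither a single period nor a single group — weigh both effects.
Al > Sr: relative to Sr, both the across-period and down-group shifts push Al's electron affinity up.
Sb > Al: the two effects oppose for this pair; the across-period effect wins (103 vs 42 kJ/mol).
Si > Sb: period and group pull opposite ways; the down-group shift dominates (134 vs 103 kJ/mol).
I > Si: period and group pull opposite ways; the across-period shift dominates (295 vs 134 kJ/mol).
Tabulated electron affinity (kJ/mol): Al 42, Si 134, Sr 5, Sb 103, I 295.
So from lowest to highest: Sr < Al < Sb < Si < I.

Sr, Al, Sb, Si, I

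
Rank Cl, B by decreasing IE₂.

The second ionization energy removes an electron from the +1 ion. For each element: Cl⁺ still has 6 valence electrons; B⁺ still has 2 valence electrons.
All are still removing valence electrons, so compare the +1 ions as you would atoms: IE_2 generally rises across a period (higher Z_eff) and falls down a group (larger shell), subject to the usual subshell exceptions.
Valence configurations: Cl⁺ [Ne]3s²3p⁴, B⁺ [He]2s².
The numbers (kJ/mol): Cl 2298, B 2427.
Overall IE_2 order: Cl < B.

B, Cl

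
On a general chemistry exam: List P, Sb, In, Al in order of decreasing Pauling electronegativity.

P, Sb, In, Al

Al is in period 3, group 13; P is in period 3, group 15; In is in period 5, group 13; Sb is in period 5, group 15.
Smaller atoms with higher effective nuclear charge are more electronegative.
Neither a single period nor a single group — weigh both effects.
In > Al: this pair runs against the simple trend — see the exception note.
Sb > In: both are in period 5; the period trend gives Sb the larger value.
P > Sb: they share group 15; the group trend gives P the larger value.
Note the exception: In has a higher electronegativity than Al, contrary to the simple trend — poor shielding by filled d (and f) subshells raises the heavier element's effective nuclear charge more than the simple down-group trend predicts.
For reference (Pauling): Al 1.61, P 2.19, In 1.78, Sb 2.05.
So from highest to lowest: P > Sb > In > Al.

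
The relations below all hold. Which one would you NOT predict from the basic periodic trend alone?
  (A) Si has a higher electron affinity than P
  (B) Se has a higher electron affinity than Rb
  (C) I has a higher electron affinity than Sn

The general trend: electron affinity increases across a period and decreases down a group.
(A) Si (period 3, group 14) vs P (period 3, group 15): the stated order contradicts the simple trend.
(B) Se (period 4, group 16) vs Rb (period 5, group 1): the stated order agrees with the simple trend.
(C) I (period 5, group 17) vs Sn (period 5, group 14): the stated order agrees with the simple trend.
The exception is (A): adding an electron to P's half-filled 3p³ is unfavourable, so Si (3p²) has the more exothermic EA.

(A)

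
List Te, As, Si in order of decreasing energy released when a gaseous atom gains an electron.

Te, Si, As

Si is in period 3, group 14; As is in period 4, group 15; Te is in period 5, group 16.
Electron affinity generally becomes more exothermic across a period toward the halogens and less exothermic down a group.
These sit on a diagonal, where the across-period and down-group effects partly cancel.
Si > As: period and group pull opposite ways; the down-group shift dominates (134 vs 78 kJ/mol).
Te > Si: period and group pull opposite ways; the across-period shift dominates (190 vs 134 kJ/mol).
For reference (kJ/mol): Si 134, As 78, Te 190.
So from highest to lowest: Te > Si > As.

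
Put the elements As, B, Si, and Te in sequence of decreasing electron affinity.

Atoms with high Z_eff and room in the valence shell (especially the halogens) have the most exothermic electron affinities.
A diagonal step moves right (one effect) and down (the opposite effect) at once.
As > B: the two effects oppose for this pair; the across-period effect wins (78 vs 27 kJ/mol).
Si > As: period and group pull opposite ways; the down-group shift dominates (134 vs 78 kJ/mol).
Te > Si: the two effects oppose for this pair; the across-period effect wins (190 vs 134 kJ/mol).
For reference (kJ/mol): B 27, Si 134, As 78, Te 190.
So from highest to lowest: Te > Si > As > B.

Te > Si > As > B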